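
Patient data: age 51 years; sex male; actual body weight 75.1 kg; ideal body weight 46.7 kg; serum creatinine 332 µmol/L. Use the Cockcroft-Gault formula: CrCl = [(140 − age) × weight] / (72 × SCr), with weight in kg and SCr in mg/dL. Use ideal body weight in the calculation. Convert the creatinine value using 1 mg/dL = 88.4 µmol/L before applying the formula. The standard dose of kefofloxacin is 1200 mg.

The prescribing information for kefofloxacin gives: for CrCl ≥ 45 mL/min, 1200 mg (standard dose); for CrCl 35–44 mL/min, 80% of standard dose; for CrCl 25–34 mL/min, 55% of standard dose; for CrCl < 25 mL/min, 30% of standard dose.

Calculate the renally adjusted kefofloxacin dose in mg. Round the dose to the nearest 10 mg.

SCr = 332 / 88.4 = 3.756 mg/dL
CrCl = (140 − 51) × 46.7 / (72 × 3.756) = 4156.3 / 270.43 ≈ 15.4 mL/min
CrCl ≈ 15 mL/min → bracket < 25 mL/min.
30% of 1200 mg = 360 mg

360 mg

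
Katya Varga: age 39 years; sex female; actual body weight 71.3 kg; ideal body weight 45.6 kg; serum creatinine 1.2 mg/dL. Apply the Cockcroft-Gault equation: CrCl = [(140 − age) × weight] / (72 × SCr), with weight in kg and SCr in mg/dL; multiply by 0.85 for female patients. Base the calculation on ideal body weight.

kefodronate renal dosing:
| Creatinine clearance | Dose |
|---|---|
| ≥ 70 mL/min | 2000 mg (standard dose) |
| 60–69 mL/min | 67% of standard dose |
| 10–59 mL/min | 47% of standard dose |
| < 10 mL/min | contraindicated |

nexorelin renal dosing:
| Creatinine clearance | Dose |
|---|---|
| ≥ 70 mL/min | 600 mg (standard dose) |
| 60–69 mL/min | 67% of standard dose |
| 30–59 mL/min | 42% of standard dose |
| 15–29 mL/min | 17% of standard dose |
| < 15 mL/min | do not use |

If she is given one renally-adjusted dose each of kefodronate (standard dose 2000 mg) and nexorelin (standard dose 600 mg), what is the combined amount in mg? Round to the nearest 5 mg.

1190 mg

CrCl = (140 − 39) × 45.6 / (72 × 1.2) × 0.85 = 4605.6 / 86.40 × 0.85 ≈ 45.3 mL/min
CrCl ≈ 45 mL/min.
kefodronate: 10–59 mL/min → 47% of 2000 mg = 940 mg.
nexorelin: 30–59 mL/min → 42% of 600 mg = 252 mg.
Total = 940 + 252 = 1192 mg.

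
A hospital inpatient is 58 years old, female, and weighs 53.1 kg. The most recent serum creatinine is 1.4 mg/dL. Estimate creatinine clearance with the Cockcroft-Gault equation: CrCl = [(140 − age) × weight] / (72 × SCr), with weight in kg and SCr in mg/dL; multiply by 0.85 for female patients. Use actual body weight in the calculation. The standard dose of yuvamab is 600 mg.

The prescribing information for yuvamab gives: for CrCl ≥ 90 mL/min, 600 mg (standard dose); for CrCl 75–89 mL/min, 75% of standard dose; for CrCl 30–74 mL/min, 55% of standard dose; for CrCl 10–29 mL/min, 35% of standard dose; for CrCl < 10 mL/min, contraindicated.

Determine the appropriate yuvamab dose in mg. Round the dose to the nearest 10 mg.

330 mg

CrCl = (140 − 58) × 53.1 / (72 × 1.4) × 0.85 = 4354.2 / 100.80 × 0.85 ≈ 36.7 mL/min
CrCl ≈ 37 mL/min → bracket 30–74 mL/min.
55% of 600 mg = 330 mg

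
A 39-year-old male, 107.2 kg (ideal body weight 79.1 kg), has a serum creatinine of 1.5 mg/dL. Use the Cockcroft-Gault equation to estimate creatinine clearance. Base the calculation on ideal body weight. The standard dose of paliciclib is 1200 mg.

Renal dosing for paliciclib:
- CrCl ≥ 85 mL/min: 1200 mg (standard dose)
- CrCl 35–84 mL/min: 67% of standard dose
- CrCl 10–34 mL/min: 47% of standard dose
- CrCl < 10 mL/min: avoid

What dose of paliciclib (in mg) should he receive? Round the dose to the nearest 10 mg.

CrCl = (140 − 39) × 79.1 / (72 × 1.5) = 7989.1 / 108.00 ≈ 74.0 mL/min
CrCl ≈ 74 mL/min → bracket 35–84 mL/min.
67% of 1200 mg = 804 mg → 800 mg

800 mg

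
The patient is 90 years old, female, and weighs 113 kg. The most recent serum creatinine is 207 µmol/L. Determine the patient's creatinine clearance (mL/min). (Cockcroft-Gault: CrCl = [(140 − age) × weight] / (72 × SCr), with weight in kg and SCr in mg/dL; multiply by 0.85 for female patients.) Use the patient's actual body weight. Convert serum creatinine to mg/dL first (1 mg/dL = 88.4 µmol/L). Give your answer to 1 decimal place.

28.5 mL/min

SCr = 207 / 88.4 = 2.342 mg/dL
CrCl = (140 − 90) × 113 / (72 × 2.342) × 0.85 = 5650.0 / 168.62 × 0.85 ≈ 28.5 mL/min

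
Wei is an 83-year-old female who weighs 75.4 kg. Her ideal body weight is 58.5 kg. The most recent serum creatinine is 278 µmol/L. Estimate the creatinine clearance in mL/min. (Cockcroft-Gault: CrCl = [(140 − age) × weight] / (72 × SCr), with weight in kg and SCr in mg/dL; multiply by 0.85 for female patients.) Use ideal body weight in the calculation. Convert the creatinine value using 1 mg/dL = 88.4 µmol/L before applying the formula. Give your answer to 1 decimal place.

SCr = 278 / 88.4 = 3.145 mg/dL
CrCl = (140 − 83) × 58.5 / (72 × 3.145) × 0.85 = 3334.5 / 226.44 × 0.85 ≈ 12.5 mL/min

12.5 mL/min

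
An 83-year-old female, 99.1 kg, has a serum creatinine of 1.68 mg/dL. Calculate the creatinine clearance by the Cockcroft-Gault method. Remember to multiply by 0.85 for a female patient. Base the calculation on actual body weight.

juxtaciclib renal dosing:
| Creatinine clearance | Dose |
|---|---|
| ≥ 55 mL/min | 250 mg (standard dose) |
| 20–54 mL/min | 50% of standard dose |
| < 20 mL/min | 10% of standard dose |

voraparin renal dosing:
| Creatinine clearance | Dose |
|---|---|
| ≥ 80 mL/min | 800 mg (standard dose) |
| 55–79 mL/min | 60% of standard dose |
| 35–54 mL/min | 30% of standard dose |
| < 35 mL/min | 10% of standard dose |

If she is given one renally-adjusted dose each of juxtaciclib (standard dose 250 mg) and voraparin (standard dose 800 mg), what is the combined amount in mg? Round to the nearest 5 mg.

CrCl = (140 − 83) × 99.1 / (72 × 1.68) × 0.85 = 5648.7 / 120.96 × 0.85 ≈ 39.7 mL/min
CrCl ≈ 40 mL/min.
juxtaciclib: 20–54 mL/min → 50% of 250 mg = 125 mg.
voraparin: 35–54 mL/min → 30% of 800 mg = 240 mg.
Total = 125 + 240 = 365 mg.

365 mg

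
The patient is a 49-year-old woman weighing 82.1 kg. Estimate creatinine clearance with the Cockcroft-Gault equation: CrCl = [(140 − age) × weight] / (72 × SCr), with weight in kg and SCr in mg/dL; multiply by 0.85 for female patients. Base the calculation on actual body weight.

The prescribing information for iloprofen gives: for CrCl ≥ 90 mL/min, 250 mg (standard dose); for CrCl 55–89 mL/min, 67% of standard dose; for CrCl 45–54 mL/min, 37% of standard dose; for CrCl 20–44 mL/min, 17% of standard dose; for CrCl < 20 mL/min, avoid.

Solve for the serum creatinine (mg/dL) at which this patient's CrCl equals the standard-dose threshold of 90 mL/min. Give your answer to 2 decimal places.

Standard dose requires CrCl ≥ 90 mL/min.
Set (140 − 49) × 82.1 × 0.85 / (72 × SCr) = 90
SCr = (140 − 49) × 82.1 × 0.85 / (72 × 90) = 0.980 mg/dL

0.98 mg/dL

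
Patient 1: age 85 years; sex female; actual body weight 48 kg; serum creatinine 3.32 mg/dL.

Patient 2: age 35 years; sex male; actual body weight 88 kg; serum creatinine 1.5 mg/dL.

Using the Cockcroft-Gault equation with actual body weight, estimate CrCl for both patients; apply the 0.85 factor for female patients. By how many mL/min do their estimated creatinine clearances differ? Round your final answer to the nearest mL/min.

Patient 1: CrCl = (140 − 85) × 48 / (72 × 3.32) × 0.85 = 2640.0 / 239.04 × 0.85 ≈ 9.4 mL/min
Patient 2: CrCl = (140 − 35) × 88 / (72 × 1.5) = 9240.0 / 108.00 ≈ 85.6 mL/min
|9.4 − 85.6| = 76.2 mL/min

76 mL/min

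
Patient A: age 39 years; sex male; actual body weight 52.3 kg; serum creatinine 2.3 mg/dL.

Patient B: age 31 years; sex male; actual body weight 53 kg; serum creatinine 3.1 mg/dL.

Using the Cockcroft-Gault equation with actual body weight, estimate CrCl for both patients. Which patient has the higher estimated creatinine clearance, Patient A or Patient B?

Patient A: CrCl = (140 − 39) × 52.3 / (72 × 2.3) = 5282.3 / 165.60 ≈ 31.9 mL/min
Patient B: CrCl = (140 − 31) × 53 / (72 × 3.1) = 5777.0 / 223.20 ≈ 25.9 mL/min
31.9 vs 25.9 mL/min → Patient A is higher.

Patient A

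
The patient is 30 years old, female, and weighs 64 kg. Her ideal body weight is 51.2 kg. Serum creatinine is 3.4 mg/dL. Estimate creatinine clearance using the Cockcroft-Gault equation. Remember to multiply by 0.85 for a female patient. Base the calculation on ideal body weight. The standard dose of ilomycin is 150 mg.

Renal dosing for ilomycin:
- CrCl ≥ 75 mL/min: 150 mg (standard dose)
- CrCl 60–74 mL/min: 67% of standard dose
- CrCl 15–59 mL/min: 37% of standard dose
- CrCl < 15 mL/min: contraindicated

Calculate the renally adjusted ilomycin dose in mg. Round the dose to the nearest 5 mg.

CrCl = (140 − 30) × 51.2 / (72 × 3.4) × 0.85 = 5632.0 / 244.80 × 0.85 ≈ 19.6 mL/min
CrCl ≈ 20 mL/min → bracket 15–59 mL/min.
37% of 150 mg = 55.5 mg → 55 mg

55 mg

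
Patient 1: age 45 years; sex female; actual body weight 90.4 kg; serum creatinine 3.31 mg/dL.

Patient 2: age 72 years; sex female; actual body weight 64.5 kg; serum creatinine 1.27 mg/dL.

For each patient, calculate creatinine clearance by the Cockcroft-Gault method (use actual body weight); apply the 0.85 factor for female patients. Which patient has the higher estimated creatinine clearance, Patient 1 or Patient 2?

Patient 1: CrCl = (140 − 45) × 90.4 / (72 × 3.31) × 0.85 = 8588.0 / 238.32 × 0.85 ≈ 30.6 mL/min
Patient 2: CrCl = (140 − 72) × 64.5 / (72 × 1.27) × 0.85 = 4386.0 / 91.44 × 0.85 ≈ 40.8 mL/min
30.6 vs 40.8 mL/min → Patient 2 is higher.

Patient 2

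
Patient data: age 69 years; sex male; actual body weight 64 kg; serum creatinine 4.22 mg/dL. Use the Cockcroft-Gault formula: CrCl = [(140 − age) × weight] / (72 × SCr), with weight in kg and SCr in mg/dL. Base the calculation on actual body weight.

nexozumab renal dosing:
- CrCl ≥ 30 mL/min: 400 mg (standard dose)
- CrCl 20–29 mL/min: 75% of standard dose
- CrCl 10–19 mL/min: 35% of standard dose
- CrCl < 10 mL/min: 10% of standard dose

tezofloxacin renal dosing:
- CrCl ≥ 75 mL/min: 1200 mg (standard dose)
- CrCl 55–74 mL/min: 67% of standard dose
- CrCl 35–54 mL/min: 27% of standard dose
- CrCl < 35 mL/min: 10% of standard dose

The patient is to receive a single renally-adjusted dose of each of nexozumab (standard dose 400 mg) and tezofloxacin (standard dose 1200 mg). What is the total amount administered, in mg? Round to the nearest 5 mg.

260 mg

CrCl = (140 − 69) × 64 / (72 × 4.22) = 4544.0 / 303.84 ≈ 15.0 mL/min
CrCl ≈ 15 mL/min.
nexozumab: 10–19 mL/min → 35% of 400 mg = 140 mg.
tezofloxacin: < 35 mL/min → 10% of 1200 mg = 120 mg.
Total = 140 + 120 = 260 mg.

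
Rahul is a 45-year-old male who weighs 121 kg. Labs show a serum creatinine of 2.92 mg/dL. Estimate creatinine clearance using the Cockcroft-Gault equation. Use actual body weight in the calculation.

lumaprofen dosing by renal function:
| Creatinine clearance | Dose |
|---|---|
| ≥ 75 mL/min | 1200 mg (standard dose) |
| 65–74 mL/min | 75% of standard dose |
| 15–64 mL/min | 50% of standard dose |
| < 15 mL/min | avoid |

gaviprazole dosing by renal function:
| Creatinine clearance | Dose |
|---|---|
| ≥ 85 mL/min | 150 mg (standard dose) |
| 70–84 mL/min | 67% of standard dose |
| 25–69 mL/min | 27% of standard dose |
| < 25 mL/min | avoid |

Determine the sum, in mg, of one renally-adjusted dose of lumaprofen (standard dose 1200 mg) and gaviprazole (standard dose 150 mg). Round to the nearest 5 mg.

640 mg

CrCl = (140 − 45) × 121 / (72 × 2.92) = 11495.0 / 210.24 ≈ 54.7 mL/min
CrCl ≈ 55 mL/min.
lumaprofen: 15–64 mL/min → 50% of 1200 mg = 600 mg.
gaviprazole: 25–69 mL/min → 27% of 150 mg = 40.5 mg.
Total = 600 + 40.5 = 640.5 mg.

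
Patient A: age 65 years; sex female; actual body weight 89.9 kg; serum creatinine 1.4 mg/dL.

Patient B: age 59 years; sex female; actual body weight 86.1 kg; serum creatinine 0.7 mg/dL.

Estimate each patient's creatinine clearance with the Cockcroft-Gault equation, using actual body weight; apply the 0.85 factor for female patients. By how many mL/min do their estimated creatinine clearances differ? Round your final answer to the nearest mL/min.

Patient A: CrCl = (140 − 65) × 89.9 / (72 × 1.4) × 0.85 = 6742.5 / 100.80 × 0.85 ≈ 56.9 mL/min
Patient B: CrCl = (140 − 59) × 86.1 / (72 × 0.7) × 0.85 = 6974.1 / 50.40 × 0.85 ≈ 117.6 mL/min
|56.9 − 117.6| = 60.7 mL/min

61 mL/min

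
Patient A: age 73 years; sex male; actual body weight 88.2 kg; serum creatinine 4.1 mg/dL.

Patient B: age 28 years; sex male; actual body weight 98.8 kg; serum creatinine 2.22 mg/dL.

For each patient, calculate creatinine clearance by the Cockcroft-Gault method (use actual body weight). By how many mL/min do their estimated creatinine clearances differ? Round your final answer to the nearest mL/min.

Patient A: CrCl = (140 − 73) × 88.2 / (72 × 4.1) = 5909.4 / 295.20 ≈ 20.0 mL/min
Patient B: CrCl = (140 − 28) × 98.8 / (72 × 2.22) = 11065.6 / 159.84 ≈ 69.2 mL/min
|20.0 − 69.2| = 49.2 mL/min

49 mL/min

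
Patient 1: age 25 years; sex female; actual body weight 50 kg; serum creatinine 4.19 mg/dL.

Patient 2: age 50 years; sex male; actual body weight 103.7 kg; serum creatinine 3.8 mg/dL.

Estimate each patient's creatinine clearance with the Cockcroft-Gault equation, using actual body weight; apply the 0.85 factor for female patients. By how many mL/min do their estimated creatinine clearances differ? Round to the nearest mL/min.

Patient 1: CrCl = (140 − 25) × 50 / (72 × 4.19) × 0.85 = 5750.0 / 301.68 × 0.85 ≈ 16.2 mL/min
Patient 2: CrCl = (140 − 50) × 103.7 / (72 × 3.8) = 9333.0 / 273.60 ≈ 34.1 mL/min
|16.2 − 34.1| = 17.9 mL/min

18 mL/min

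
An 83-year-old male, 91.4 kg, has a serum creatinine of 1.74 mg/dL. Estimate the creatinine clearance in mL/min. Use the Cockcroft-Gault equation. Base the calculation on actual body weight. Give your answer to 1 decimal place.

CrCl = (140 − 83) × 91.4 / (72 × 1.74) = 5209.8 / 125.28 ≈ 41.6 mL/min

41.6 mL/min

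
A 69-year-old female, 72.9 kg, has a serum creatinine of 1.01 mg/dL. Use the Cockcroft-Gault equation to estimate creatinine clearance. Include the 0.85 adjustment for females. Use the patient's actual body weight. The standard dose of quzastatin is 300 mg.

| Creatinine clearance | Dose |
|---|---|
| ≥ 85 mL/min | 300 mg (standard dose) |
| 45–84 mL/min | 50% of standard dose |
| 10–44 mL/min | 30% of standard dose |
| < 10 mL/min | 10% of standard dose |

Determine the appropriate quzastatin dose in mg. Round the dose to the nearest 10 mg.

150 mg

CrCl = (140 − 69) × 72.9 / (72 × 1.01) × 0.85 = 5175.9 / 72.72 × 0.85 ≈ 60.5 mL/min
CrCl ≈ 60 mL/min → bracket 45–84 mL/min.
50% of 300 mg = 150 mg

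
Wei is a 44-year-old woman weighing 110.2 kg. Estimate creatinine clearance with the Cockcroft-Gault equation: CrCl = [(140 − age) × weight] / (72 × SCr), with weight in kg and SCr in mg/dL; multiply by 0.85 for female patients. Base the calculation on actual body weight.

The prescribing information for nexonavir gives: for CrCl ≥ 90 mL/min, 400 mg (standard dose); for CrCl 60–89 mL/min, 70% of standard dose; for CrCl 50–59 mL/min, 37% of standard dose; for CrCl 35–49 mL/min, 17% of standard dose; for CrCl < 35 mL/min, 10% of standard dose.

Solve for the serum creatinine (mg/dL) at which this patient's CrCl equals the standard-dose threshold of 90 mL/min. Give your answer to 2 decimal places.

1.39 mg/dL

Standard dose requires CrCl ≥ 90 mL/min.
Set (140 − 44) × 110.2 × 0.85 / (72 × SCr) = 90
SCr = (140 − 44) × 110.2 × 0.85 / (72 × 90) = 1.388 mg/dL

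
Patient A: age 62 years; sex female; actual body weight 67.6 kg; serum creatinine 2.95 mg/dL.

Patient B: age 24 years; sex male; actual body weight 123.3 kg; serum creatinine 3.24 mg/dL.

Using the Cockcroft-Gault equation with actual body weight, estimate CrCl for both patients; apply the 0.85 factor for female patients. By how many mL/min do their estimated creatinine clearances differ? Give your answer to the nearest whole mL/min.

40 mL/min

Patient A: CrCl = (140 − 62) × 67.6 / (72 × 2.95) × 0.85 = 5272.8 / 212.40 × 0.85 ≈ 21.1 mL/min
Patient B: CrCl = (140 − 24) × 123.3 / (72 × 3.24) = 14302.8 / 233.28 ≈ 61.3 mL/min
|21.1 − 61.3| = 40.2 mL/min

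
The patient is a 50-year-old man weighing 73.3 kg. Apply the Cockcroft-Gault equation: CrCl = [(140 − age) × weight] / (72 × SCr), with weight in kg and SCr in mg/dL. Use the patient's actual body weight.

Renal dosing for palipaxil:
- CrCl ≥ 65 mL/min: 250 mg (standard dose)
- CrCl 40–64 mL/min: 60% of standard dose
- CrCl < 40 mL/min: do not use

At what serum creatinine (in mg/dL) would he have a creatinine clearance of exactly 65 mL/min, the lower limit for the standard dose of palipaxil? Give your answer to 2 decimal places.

Standard dose requires CrCl ≥ 65 mL/min.
Set (140 − 50) × 73.3 / (72 × SCr) = 65
SCr = (140 − 50) × 73.3 / (72 × 65) = 1.410 mg/dL

1.41 mg/dL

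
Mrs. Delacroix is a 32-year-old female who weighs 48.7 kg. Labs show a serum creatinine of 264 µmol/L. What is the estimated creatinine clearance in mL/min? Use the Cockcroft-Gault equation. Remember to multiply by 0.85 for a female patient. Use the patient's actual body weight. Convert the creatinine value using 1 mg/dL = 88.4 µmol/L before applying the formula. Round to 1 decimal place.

SCr = 264 / 88.4 = 2.986 mg/dL
CrCl = (140 − 32) × 48.7 / (72 × 2.986) × 0.85 = 5259.6 / 214.99 × 0.85 ≈ 20.8 mL/min

20.8 mL/min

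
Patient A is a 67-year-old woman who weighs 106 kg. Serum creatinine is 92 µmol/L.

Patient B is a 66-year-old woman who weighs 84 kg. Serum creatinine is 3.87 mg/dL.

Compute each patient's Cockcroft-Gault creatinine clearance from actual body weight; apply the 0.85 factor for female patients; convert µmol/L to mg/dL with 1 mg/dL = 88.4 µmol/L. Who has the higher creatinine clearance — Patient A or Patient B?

Patient A: SCr = 92 / 88.4 = 1.041 mg/dL
Patient A: CrCl = (140 − 67) × 106 / (72 × 1.041) × 0.85 = 7738.0 / 74.95 × 0.85 ≈ 87.8 mL/min
Patient B: CrCl = (140 − 66) × 84 / (72 × 3.87) × 0.85 = 6216.0 / 278.64 × 0.85 ≈ 19.0 mL/min
87.8 vs 19.0 mL/min → Patient A is higher.

Patient A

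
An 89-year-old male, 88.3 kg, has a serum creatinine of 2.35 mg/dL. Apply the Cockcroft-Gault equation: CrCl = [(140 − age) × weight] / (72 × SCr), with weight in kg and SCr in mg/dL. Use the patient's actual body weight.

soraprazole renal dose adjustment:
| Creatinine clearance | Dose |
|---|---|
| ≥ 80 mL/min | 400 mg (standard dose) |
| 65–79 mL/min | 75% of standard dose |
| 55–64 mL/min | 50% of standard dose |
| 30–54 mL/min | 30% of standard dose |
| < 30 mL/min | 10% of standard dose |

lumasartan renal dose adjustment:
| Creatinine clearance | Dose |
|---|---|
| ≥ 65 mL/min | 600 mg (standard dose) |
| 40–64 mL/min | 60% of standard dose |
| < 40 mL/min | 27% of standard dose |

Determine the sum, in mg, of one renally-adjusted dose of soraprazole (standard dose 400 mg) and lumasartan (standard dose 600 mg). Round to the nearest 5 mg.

200 mg

CrCl = (140 − 89) × 88.3 / (72 × 2.35) = 4503.3 / 169.20 ≈ 26.6 mL/min
CrCl ≈ 27 mL/min.
soraprazole: < 30 mL/min → 10% of 400 mg = 40 mg.
lumasartan: < 40 mL/min → 27% of 600 mg = 162 mg.
Total = 40 + 162 = 202 mg.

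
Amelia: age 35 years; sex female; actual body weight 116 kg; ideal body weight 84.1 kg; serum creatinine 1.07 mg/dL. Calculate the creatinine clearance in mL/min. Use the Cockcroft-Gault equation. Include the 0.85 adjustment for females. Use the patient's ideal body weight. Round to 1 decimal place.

97.4 mL/min

CrCl = (140 − 35) × 84.1 / (72 × 1.07) × 0.85 = 8830.5 / 77.04 × 0.85 ≈ 97.4 mL/min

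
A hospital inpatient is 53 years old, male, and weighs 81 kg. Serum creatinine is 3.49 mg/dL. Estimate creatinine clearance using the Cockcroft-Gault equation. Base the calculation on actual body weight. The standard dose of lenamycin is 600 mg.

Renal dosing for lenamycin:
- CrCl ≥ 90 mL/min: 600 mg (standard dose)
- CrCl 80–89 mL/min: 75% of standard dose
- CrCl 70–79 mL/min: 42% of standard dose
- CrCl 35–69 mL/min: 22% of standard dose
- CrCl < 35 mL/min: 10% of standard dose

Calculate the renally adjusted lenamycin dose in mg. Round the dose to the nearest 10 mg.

60 mg

CrCl = (140 − 53) × 81 / (72 × 3.49) = 7047.0 / 251.28 ≈ 28.0 mL/min
CrCl ≈ 28 mL/min → bracket < 35 mL/min.
10% of 600 mg = 60 mg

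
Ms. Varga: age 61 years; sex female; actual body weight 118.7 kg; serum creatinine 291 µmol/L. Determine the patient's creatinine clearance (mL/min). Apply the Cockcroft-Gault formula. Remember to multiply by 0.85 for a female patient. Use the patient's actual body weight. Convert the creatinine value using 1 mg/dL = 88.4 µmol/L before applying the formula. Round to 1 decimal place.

33.6 mL/min

SCr = 291 / 88.4 = 3.292 mg/dL
CrCl = (140 − 61) × 118.7 / (72 × 3.292) × 0.85 = 9377.3 / 237.02 × 0.85 ≈ 33.6 mL/min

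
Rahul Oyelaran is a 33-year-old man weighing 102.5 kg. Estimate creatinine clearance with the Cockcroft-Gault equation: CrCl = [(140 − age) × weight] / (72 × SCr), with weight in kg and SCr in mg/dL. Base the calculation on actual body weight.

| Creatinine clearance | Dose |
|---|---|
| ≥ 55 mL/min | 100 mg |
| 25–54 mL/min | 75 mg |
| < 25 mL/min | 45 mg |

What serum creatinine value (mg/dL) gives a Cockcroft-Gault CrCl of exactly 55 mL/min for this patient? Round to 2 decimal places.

2.77 mg/dL

Standard dose requires CrCl ≥ 55 mL/min.
Set (140 − 33) × 102.5 / (72 × SCr) = 55
SCr = (140 − 33) × 102.5 / (72 × 55) = 2.770 mg/dL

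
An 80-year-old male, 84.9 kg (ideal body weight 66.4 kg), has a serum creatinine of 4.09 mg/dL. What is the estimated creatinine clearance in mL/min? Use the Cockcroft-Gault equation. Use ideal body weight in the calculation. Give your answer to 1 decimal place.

CrCl = (140 − 80) × 66.4 / (72 × 4.09) = 3984.0 / 294.48 ≈ 13.5 mL/min

13.5 mL/min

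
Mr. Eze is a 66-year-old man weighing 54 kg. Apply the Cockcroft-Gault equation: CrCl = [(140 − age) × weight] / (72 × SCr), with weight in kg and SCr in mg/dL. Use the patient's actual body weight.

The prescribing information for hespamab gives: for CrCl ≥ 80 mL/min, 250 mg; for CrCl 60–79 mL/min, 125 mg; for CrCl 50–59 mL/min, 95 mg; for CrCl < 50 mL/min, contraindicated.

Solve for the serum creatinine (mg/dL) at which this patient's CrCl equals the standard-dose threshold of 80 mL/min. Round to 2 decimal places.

Standard dose requires CrCl ≥ 80 mL/min.
Set (140 − 66) × 54 / (72 × SCr) = 80
SCr = (140 − 66) × 54 / (72 × 80) = 0.694 mg/dL

0.69 mg/dL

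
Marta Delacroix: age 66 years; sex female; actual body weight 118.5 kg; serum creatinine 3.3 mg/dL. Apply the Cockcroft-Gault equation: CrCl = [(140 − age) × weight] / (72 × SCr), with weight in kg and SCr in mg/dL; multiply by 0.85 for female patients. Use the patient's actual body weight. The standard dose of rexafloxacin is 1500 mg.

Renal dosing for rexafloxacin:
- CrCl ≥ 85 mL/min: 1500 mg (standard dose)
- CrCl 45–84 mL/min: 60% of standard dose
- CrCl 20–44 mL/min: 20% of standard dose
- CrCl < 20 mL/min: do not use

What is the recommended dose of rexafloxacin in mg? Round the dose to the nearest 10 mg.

300 mg

CrCl = (140 − 66) × 118.5 / (72 × 3.3) × 0.85 = 8769.0 / 237.60 × 0.85 ≈ 31.4 mL/min
CrCl ≈ 31 mL/min → bracket 20–44 mL/min.
20% of 1500 mg = 300 mg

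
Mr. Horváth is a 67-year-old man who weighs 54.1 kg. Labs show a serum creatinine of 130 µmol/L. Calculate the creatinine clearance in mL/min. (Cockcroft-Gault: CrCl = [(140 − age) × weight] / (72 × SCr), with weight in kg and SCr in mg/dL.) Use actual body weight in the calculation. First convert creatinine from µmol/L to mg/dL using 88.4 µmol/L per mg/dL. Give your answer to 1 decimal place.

SCr = 130 / 88.4 = 1.471 mg/dL
CrCl = (140 − 67) × 54.1 / (72 × 1.471) = 3949.3 / 105.91 ≈ 37.3 mL/min

37.3 mL/min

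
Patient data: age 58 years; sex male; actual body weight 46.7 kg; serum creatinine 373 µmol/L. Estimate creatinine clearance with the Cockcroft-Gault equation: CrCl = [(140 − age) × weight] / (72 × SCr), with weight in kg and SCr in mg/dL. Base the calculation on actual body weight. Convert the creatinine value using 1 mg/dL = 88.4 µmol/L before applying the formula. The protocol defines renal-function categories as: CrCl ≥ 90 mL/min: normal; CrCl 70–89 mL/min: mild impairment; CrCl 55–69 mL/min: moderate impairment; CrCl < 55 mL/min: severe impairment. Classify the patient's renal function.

SCr = 373 / 88.4 = 4.219 mg/dL
CrCl = (140 − 58) × 46.7 / (72 × 4.219) = 3829.4 / 303.77 ≈ 12.6 mL/min
13 mL/min falls in the 'severe impairment' range.

severe impairment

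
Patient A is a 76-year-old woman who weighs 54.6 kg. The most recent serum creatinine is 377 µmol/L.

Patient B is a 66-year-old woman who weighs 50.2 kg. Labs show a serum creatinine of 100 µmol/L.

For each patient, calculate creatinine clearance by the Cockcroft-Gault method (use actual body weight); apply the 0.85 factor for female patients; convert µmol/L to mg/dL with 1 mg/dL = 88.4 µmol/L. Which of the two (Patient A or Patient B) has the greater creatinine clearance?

Patient A: SCr = 377 / 88.4 = 4.265 mg/dL
Patient A: CrCl = (140 − 76) × 54.6 / (72 × 4.265) × 0.85 = 3494.4 / 307.08 × 0.85 ≈ 9.7 mL/min
Patient B: SCr = 100 / 88.4 = 1.131 mg/dL
Patient B: CrCl = (140 − 66) × 50.2 / (72 × 1.131) × 0.85 = 3714.8 / 81.43 × 0.85 ≈ 38.8 mL/min
9.7 vs 38.8 mL/min → Patient B is higher.

Patient B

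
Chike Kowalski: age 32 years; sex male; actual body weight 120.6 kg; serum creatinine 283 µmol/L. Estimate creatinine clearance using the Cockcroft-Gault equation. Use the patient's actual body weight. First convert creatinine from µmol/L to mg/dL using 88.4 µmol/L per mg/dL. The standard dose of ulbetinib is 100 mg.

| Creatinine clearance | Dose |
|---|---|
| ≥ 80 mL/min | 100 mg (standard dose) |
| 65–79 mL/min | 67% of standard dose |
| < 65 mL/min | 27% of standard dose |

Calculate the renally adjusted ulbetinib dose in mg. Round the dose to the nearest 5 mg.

25 mg

SCr = 283 / 88.4 = 3.201 mg/dL
CrCl = (140 − 32) × 120.6 / (72 × 3.201) = 13024.8 / 230.47 ≈ 56.5 mL/min
CrCl ≈ 57 mL/min → bracket < 65 mL/min.
27% of 100 mg = 27 mg → 25 mg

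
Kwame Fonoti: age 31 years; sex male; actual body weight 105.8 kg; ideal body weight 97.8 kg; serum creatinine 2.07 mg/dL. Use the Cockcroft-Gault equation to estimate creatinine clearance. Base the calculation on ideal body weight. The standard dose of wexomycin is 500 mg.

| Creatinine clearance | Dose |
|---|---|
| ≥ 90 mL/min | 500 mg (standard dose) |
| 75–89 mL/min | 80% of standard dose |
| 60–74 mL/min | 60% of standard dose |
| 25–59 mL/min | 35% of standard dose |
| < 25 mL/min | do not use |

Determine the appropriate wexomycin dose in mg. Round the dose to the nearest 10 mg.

CrCl = (140 − 31) × 97.8 / (72 × 2.07) = 10660.2 / 149.04 ≈ 71.5 mL/min
CrCl ≈ 72 mL/min → bracket 60–74 mL/min.
60% of 500 mg = 300 mg

300 mg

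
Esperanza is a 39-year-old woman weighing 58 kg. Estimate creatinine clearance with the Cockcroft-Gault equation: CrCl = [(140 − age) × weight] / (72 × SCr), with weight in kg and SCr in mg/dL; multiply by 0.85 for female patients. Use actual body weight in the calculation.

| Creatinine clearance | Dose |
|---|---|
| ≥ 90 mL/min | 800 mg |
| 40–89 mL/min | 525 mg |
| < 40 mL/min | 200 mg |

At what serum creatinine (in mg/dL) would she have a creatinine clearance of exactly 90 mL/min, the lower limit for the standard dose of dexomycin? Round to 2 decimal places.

0.77 mg/dL

Standard dose requires CrCl ≥ 90 mL/min.
Set (140 − 39) × 58 × 0.85 / (72 × SCr) = 90
SCr = (140 − 39) × 58 × 0.85 / (72 × 90) = 0.768 mg/dL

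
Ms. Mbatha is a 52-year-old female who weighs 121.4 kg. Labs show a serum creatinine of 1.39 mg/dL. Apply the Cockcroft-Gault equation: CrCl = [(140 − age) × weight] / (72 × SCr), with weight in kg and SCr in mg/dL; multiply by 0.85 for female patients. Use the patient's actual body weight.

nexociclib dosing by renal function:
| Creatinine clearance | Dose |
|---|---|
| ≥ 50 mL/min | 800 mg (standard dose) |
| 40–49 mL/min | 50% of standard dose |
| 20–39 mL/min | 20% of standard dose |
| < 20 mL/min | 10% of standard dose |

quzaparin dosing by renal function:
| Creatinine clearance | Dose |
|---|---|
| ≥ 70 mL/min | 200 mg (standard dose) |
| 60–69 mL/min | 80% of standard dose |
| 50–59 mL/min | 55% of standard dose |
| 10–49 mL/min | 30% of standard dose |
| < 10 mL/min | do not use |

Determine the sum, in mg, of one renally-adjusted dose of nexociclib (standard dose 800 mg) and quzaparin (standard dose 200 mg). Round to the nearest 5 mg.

1000 mg

CrCl = (140 − 52) × 121.4 / (72 × 1.39) × 0.85 = 10683.2 / 100.08 × 0.85 ≈ 90.7 mL/min
CrCl ≈ 91 mL/min.
nexociclib: ≥ 50 mL/min → 100% of 800 mg = 800 mg.
quzaparin: ≥ 70 mL/min → 100% of 200 mg = 200 mg.
Total = 800 + 200 = 1000 mg.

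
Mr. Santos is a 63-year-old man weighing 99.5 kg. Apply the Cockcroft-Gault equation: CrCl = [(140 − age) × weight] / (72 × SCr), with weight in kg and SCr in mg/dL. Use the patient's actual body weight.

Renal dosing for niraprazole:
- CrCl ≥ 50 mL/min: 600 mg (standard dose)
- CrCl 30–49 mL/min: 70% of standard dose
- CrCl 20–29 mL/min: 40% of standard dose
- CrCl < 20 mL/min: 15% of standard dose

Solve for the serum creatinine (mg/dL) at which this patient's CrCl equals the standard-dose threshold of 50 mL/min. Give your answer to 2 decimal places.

2.13 mg/dL

Standard dose requires CrCl ≥ 50 mL/min.
Set (140 − 63) × 99.5 / (72 × SCr) = 50
SCr = (140 − 63) × 99.5 / (72 × 50) = 2.128 mg/dL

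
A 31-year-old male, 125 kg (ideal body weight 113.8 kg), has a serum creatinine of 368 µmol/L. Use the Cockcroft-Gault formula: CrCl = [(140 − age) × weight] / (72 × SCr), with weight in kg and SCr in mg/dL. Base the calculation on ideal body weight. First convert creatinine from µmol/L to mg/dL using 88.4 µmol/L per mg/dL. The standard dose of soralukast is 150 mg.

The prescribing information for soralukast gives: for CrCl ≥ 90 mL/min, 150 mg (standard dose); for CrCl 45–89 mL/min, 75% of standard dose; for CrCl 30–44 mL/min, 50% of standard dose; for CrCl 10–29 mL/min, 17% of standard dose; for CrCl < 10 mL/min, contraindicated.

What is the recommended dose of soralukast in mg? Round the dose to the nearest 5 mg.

SCr = 368 / 88.4 = 4.163 mg/dL
CrCl = (140 − 31) × 113.8 / (72 × 4.163) = 12404.2 / 299.74 ≈ 41.4 mL/min
CrCl ≈ 41 mL/min → bracket 30–44 mL/min.
50% of 150 mg = 75 mg

75 mg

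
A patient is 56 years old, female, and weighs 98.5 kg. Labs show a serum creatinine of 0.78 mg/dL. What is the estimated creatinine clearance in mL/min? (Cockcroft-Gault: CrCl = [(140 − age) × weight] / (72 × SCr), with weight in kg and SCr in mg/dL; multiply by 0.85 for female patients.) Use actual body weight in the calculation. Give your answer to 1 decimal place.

125.2 mL/min

CrCl = (140 − 56) × 98.5 / (72 × 0.78) × 0.85 = 8274.0 / 56.16 × 0.85 ≈ 125.2 mL/min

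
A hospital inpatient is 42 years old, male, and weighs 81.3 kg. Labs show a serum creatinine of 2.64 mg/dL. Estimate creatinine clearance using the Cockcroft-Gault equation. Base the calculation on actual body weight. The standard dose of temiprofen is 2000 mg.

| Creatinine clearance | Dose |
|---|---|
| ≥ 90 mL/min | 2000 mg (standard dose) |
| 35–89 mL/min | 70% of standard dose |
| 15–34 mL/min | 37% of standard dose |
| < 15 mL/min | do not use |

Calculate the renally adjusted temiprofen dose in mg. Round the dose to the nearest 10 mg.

1400 mg

CrCl = (140 − 42) × 81.3 / (72 × 2.64) = 7967.4 / 190.08 ≈ 41.9 mL/min
CrCl ≈ 42 mL/min → bracket 35–89 mL/min.
70% of 2000 mg = 1400 mg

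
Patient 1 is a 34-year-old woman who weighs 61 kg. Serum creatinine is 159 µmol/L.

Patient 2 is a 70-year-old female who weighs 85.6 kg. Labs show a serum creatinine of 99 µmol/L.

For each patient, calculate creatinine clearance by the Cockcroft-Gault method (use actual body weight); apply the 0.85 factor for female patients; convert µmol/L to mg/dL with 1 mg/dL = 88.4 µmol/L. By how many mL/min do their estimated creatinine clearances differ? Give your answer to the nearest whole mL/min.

Patient 1: SCr = 159 / 88.4 = 1.799 mg/dL
Patient 1: CrCl = (140 − 34) × 61 / (72 × 1.799) × 0.85 = 6466.0 / 129.53 × 0.85 ≈ 42.4 mL/min
Patient 2: SCr = 99 / 88.4 = 1.12 mg/dL
Patient 2: CrCl = (140 − 70) × 85.6 / (72 × 1.12) × 0.85 = 5992.0 / 80.64 × 0.85 ≈ 63.2 mL/min
|42.4 − 63.2| = 20.8 mL/min

21 mL/min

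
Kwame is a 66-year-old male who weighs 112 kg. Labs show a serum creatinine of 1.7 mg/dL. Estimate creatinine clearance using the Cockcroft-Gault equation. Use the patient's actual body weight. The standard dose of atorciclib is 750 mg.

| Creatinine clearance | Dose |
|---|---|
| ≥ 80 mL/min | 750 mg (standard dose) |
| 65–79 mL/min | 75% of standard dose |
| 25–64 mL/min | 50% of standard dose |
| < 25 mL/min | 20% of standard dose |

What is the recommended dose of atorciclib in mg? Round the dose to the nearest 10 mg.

CrCl = (140 − 66) × 112 / (72 × 1.7) = 8288.0 / 122.40 ≈ 67.7 mL/min
CrCl ≈ 68 mL/min → bracket 65–79 mL/min.
75% of 750 mg = 562.5 mg → 560 mg

560 mg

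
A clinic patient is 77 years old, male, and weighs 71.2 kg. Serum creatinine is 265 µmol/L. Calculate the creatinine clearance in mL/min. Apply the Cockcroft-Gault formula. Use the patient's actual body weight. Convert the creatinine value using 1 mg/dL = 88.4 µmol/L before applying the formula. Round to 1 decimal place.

SCr = 265 / 88.4 = 2.998 mg/dL
CrCl = (140 − 77) × 71.2 / (72 × 2.998) = 4485.6 / 215.86 ≈ 20.8 mL/min

20.8 mL/min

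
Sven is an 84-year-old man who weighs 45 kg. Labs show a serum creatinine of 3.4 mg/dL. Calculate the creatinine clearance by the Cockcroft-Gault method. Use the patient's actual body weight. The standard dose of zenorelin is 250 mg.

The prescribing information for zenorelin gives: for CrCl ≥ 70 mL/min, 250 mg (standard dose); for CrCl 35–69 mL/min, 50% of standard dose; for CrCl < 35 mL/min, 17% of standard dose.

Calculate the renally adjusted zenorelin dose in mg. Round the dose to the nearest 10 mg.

40 mg

CrCl = (140 − 84) × 45 / (72 × 3.4) = 2520.0 / 244.80 ≈ 10.3 mL/min
CrCl ≈ 10 mL/min → bracket < 35 mL/min.
17% of 250 mg = 42.5 mg → 40 mg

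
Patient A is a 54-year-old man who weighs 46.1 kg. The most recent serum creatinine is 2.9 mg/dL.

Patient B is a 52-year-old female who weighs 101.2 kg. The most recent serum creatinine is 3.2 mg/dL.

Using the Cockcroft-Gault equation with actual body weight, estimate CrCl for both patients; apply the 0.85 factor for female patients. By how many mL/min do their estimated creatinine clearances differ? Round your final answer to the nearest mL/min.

14 mL/min

Patient A: CrCl = (140 − 54) × 46.1 / (72 × 2.9) = 3964.6 / 208.80 ≈ 19.0 mL/min
Patient B: CrCl = (140 − 52) × 101.2 / (72 × 3.2) × 0.85 = 8905.6 / 230.40 × 0.85 ≈ 32.9 mL/min
|19.0 − 32.9| = 13.9 mL/min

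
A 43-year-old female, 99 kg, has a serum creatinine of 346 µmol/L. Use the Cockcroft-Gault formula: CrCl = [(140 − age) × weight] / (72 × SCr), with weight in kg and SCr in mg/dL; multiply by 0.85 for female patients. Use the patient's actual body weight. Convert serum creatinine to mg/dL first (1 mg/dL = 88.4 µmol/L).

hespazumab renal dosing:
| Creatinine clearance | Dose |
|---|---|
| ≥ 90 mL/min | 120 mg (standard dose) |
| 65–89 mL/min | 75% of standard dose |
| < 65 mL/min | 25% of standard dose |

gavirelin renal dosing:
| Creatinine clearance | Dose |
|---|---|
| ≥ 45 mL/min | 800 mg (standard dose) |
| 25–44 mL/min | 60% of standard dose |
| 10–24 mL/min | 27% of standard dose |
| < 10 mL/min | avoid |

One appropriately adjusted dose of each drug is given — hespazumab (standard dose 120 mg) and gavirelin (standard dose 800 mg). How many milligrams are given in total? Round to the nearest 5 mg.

510 mg

SCr = 346 / 88.4 = 3.914 mg/dL
CrCl = (140 − 43) × 99 / (72 × 3.914) × 0.85 = 9603.0 / 281.81 × 0.85 ≈ 29.0 mL/min
CrCl ≈ 29 mL/min.
hespazumab: < 65 mL/min → 25% of 120 mg = 30 mg.
gavirelin: 25–44 mL/min → 60% of 800 mg = 480 mg.
Total = 30 + 480 = 510 mg.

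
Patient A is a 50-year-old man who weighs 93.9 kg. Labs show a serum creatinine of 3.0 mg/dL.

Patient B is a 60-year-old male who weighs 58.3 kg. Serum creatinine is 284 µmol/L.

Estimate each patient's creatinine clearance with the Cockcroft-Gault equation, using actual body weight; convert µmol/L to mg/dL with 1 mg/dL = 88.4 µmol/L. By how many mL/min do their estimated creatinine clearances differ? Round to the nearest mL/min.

Patient A: CrCl = (140 − 50) × 93.9 / (72 × 3) = 8451.0 / 216.00 ≈ 39.1 mL/min
Patient B: SCr = 284 / 88.4 = 3.213 mg/dL
Patient B: CrCl = (140 − 60) × 58.3 / (72 × 3.213) = 4664.0 / 231.34 ≈ 20.2 mL/min
|39.1 − 20.2| = 18.9 mL/min

19 mL/min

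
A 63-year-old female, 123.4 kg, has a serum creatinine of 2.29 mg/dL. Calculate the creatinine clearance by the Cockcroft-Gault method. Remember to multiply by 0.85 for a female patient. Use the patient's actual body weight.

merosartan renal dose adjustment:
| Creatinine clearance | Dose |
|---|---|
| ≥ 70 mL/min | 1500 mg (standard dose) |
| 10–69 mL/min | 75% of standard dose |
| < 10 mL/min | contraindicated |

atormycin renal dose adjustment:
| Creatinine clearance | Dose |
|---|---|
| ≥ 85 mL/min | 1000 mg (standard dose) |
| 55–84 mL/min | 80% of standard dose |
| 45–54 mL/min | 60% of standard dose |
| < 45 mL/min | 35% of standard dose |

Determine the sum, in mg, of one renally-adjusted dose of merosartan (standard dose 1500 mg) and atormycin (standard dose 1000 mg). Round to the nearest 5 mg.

1725 mg

CrCl = (140 − 63) × 123.4 / (72 × 2.29) × 0.85 = 9501.8 / 164.88 × 0.85 ≈ 49.0 mL/min
CrCl ≈ 49 mL/min.
merosartan: 10–69 mL/min → 75% of 1500 mg = 1125 mg.
atormycin: 45–54 mL/min → 60% of 1000 mg = 600 mg.
Total = 1125 + 600 = 1725 mg.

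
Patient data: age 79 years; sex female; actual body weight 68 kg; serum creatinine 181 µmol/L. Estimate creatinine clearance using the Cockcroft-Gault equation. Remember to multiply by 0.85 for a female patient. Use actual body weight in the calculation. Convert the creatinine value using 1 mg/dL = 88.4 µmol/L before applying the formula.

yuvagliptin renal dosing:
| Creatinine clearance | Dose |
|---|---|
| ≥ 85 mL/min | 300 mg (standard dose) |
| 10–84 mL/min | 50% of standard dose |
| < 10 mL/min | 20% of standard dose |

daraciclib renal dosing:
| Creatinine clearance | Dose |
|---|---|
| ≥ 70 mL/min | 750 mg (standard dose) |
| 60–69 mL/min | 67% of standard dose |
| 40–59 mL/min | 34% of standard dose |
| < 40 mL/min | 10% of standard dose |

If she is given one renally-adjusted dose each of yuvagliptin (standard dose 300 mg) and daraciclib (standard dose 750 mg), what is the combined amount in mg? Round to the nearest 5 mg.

SCr = 181 / 88.4 = 2.048 mg/dL
CrCl = (140 − 79) × 68 / (72 × 2.048) × 0.85 = 4148.0 / 147.46 × 0.85 ≈ 23.9 mL/min
CrCl ≈ 24 mL/min.
yuvagliptin: 10–84 mL/min → 50% of 300 mg = 150 mg.
daraciclib: < 40 mL/min → 10% of 750 mg = 75 mg.
Total = 150 + 75 = 225 mg.

225 mg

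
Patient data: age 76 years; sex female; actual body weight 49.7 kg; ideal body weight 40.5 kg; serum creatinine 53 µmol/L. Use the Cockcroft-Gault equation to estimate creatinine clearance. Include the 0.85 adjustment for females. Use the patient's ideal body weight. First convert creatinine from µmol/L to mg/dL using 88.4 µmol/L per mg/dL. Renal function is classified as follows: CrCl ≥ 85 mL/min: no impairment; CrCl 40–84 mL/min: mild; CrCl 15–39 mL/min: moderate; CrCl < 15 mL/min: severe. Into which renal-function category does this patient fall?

mild

SCr = 53 / 88.4 = 0.6 mg/dL
CrCl = (140 − 76) × 40.5 / (72 × 0.6) × 0.85 = 2592.0 / 43.20 × 0.85 ≈ 51.0 mL/min
51 mL/min falls in the 'mild' range.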